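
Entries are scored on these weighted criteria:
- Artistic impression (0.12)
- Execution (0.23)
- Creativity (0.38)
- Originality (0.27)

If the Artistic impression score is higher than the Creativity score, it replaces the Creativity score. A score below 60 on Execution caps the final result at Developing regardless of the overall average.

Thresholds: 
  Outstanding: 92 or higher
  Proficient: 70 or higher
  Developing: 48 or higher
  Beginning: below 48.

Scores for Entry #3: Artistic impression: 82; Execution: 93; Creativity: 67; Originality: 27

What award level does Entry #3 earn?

Artistic impression (82) > Creativity (67), so Creativity counts as 82.
Execution score 93 ≥ 60: minimum met.
Weighted total:
  Artistic impression 82 × 0.12 = 9.84
  Execution 93 × 0.23 = 21.39
  Creativity 82 × 0.38 = 31.16
  Originality 27 × 0.27 = 7.29
Sum = 69.68
69.68 is ≥ 48 and < 70 → Developing

Developing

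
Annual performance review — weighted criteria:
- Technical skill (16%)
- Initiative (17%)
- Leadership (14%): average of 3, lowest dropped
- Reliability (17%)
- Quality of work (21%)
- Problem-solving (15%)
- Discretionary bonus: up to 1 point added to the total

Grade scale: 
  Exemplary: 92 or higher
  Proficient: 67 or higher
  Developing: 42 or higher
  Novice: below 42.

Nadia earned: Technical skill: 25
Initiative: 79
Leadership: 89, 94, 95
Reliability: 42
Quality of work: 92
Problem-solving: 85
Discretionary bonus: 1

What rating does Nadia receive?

Leadership: drop 89 → average of remaining 2 = 189/2 = 94.5
Weighted total:
  Technical skill 25 × 0.16 = 4
  Initiative 79 × 0.17 = 13.43
  Leadership 94.5 × 0.14 = 13.23
  Reliability 42 × 0.17 = 7.14
  Quality of work 92 × 0.21 = 19.32
  Problem-solving 85 × 0.15 = 12.75
Sum = 69.87
Discretionary bonus: 69.87 + 1 = 70.87
70.87 is ≥ 67 and < 92 → Proficient

Proficient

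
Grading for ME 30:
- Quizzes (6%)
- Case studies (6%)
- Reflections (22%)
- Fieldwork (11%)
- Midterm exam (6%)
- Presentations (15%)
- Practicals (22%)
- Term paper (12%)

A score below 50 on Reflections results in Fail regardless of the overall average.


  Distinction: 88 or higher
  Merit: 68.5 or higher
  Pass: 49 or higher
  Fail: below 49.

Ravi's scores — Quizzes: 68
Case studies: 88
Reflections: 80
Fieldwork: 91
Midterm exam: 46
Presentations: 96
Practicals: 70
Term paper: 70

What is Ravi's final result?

Reflections score 80 ≥ 50: minimum met.
Weighted total:
  Quizzes 68 × 0.06 = 4.08
  Case studies 88 × 0.06 = 5.28
  Reflections 80 × 0.22 = 17.6
  Fieldwork 91 × 0.11 = 10.01
  Midterm exam 46 × 0.06 = 2.76
  Presentations 96 × 0.15 = 14.4
  Practicals 70 × 0.22 = 15.4
  Term paper 70 × 0.12 = 8.4
Sum = 77.93
77.93 is ≥ 68.5 and < 88 → Merit

Merit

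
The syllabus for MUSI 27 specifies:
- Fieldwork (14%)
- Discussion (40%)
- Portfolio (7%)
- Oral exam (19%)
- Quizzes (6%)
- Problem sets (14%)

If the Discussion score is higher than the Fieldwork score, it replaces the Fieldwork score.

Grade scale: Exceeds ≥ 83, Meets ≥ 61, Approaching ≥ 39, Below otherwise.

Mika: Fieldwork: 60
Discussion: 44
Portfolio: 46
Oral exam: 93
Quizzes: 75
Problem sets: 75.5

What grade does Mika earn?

Meets

Discussion (44) ≤ Fieldwork (60), so Fieldwork stays at 60.
Weighted total:
  Fieldwork 60 × 0.14 = 8.4
  Discussion 44 × 0.4 = 17.6
  Portfolio 46 × 0.07 = 3.22
  Oral exam 93 × 0.19 = 17.67
  Quizzes 75 × 0.06 = 4.5
  Problem sets 75.5 × 0.14 = 10.57
Sum = 61.96
61.96 is ≥ 61 and < 83 → Meets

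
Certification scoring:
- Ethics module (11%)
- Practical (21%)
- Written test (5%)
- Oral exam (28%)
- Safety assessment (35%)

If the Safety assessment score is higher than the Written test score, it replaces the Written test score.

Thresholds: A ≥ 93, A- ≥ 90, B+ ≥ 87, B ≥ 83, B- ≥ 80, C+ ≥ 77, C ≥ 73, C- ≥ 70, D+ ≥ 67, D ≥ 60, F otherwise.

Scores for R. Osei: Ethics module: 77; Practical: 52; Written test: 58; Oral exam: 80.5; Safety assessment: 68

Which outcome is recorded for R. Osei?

D+

Safety assessment (68) > Written test (58), so Written test counts as 68.
Weighted total:
  Ethics module 77 × 0.11 = 8.47
  Practical 52 × 0.21 = 10.92
  Written test 68 × 0.05 = 3.4
  Oral exam 80.5 × 0.28 = 22.54
  Safety assessment 68 × 0.35 = 23.8
Sum = 69.13
69.13 is ≥ 67 and < 70 → D+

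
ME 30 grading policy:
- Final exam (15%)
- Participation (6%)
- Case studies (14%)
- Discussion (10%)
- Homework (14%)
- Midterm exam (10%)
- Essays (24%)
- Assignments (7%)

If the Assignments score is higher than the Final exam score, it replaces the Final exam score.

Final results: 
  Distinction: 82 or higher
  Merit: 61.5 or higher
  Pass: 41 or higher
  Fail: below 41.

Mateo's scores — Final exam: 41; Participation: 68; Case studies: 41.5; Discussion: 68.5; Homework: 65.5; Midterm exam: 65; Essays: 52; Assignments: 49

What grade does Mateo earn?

Assignments (49) > Final exam (41), so Final exam counts as 49.
Weighted total:
  Final exam 49 × 0.15 = 7.35
  Participation 68 × 0.06 = 4.08
  Case studies 41.5 × 0.14 = 5.81
  Discussion 68.5 × 0.1 = 6.85
  Homework 65.5 × 0.14 = 9.17
  Midterm exam 65 × 0.1 = 6.5
  Essays 52 × 0.24 = 12.48
  Assignments 49 × 0.07 = 3.43
Sum = 55.67
55.67 is ≥ 41 and < 61.5 → Pass

Pass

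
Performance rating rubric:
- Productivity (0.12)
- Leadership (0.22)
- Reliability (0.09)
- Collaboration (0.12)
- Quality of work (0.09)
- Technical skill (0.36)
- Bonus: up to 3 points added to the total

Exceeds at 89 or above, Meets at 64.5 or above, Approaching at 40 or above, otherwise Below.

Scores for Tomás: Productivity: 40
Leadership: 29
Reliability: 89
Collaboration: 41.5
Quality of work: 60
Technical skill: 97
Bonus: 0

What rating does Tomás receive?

Approaching

Weighted total:
  Productivity 40 × 0.12 = 4.8
  Leadership 29 × 0.22 = 6.38
  Reliability 89 × 0.09 = 8.01
  Collaboration 41.5 × 0.12 = 4.98
  Quality of work 60 × 0.09 = 5.4
  Technical skill 97 × 0.36 = 34.92
Sum = 64.49
Bonus: 64.49 + 0 = 64.49
64.49 is ≥ 40 and < 64.5 → Approaching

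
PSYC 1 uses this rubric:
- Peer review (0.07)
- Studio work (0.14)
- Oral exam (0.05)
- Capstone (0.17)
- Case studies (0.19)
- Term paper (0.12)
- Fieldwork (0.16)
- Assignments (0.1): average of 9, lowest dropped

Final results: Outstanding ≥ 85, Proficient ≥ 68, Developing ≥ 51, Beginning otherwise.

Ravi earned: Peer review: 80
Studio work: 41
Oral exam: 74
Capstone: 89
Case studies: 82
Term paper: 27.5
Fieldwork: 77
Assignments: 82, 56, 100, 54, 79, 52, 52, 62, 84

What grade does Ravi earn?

Assignments: drop 52 → average of remaining 8 = 569/8 = 71.125
Weighted total:
  Peer review 80 × 0.07 = 5.6
  Studio work 41 × 0.14 = 5.74
  Oral exam 74 × 0.05 = 3.7
  Capstone 89 × 0.17 = 15.13
  Case studies 82 × 0.19 = 15.58
  Term paper 27.5 × 0.12 = 3.3
  Fieldwork 77 × 0.16 = 12.32
  Assignments 71.125 × 0.1 = 7.1125
Sum = 68.4825
68.4825 is ≥ 68 and < 85 → Proficient

Proficient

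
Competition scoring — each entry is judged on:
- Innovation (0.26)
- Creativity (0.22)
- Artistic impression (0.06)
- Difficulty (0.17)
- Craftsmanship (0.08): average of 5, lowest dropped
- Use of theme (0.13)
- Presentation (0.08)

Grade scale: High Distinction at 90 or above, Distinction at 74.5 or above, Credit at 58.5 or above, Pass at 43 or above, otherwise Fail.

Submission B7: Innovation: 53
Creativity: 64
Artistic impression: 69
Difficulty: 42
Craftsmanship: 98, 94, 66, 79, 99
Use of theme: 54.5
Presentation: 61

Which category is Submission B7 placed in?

Craftsmanship: drop 66 → average of remaining 4 = 370/4 = 92.5
Weighted total:
  Innovation 53 × 0.26 = 13.78
  Creativity 64 × 0.22 = 14.08
  Artistic impression 69 × 0.06 = 4.14
  Difficulty 42 × 0.17 = 7.14
  Craftsmanship 92.5 × 0.08 = 7.4
  Use of theme 54.5 × 0.13 = 7.085
  Presentation 61 × 0.08 = 4.88
Sum = 58.505
58.505 is ≥ 58.5 and < 74.5 → Credit

Credit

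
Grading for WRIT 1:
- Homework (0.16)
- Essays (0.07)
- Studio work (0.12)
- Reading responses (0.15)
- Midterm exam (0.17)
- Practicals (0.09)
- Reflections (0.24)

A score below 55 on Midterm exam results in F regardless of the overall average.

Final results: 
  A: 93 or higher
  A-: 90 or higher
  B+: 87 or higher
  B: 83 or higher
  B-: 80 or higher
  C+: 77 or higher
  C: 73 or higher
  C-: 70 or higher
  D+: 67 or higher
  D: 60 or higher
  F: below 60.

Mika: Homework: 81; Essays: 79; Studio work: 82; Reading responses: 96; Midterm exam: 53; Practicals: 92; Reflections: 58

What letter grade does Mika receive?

Midterm exam score 53 < 55: minimum not met.
Weighted total:
  Homework 81 × 0.16 = 12.96
  Essays 79 × 0.07 = 5.53
  Studio work 82 × 0.12 = 9.84
  Reading responses 96 × 0.15 = 14.4
  Midterm exam 53 × 0.17 = 9.01
  Practicals 92 × 0.09 = 8.28
  Reflections 58 × 0.24 = 13.92
Sum = 73.94
Because the Midterm exam minimum was not met, the result is F.

F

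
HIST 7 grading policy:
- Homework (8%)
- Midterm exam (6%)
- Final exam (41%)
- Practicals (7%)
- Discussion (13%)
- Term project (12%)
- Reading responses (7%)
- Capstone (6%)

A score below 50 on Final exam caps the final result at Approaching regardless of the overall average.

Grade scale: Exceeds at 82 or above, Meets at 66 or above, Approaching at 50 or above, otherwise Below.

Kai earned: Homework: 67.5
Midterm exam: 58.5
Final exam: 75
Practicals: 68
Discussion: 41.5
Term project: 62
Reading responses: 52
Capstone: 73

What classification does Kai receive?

Final exam score 75 ≥ 50: minimum met.
Weighted total:
  Homework 67.5 × 0.08 = 5.4
  Midterm exam 58.5 × 0.06 = 3.51
  Final exam 75 × 0.41 = 30.75
  Practicals 68 × 0.07 = 4.76
  Discussion 41.5 × 0.13 = 5.395
  Term project 62 × 0.12 = 7.44
  Reading responses 52 × 0.07 = 3.64
  Capstone 73 × 0.06 = 4.38
Sum = 65.275
65.275 is ≥ 50 and < 66 → Approaching

Approaching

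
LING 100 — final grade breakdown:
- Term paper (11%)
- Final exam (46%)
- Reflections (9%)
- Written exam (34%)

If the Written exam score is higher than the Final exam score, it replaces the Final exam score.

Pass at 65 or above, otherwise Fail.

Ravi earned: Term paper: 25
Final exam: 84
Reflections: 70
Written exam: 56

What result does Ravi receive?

Pass

Written exam (56) ≤ Final exam (84), so Final exam stays at 84.
Weighted total:
  Term paper 25 × 0.11 = 2.75
  Final exam 84 × 0.46 = 38.64
  Reflections 70 × 0.09 = 6.3
  Written exam 56 × 0.34 = 19.04
Sum = 66.73
66.73 ≥ 65 → Pass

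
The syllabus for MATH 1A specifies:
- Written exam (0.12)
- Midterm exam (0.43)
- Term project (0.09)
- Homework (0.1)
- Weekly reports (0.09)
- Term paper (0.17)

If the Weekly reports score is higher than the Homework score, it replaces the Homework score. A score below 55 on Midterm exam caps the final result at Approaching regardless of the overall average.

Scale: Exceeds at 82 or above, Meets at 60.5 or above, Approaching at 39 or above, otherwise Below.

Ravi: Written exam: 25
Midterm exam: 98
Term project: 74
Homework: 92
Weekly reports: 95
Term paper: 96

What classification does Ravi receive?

Exceeds

Weekly reports (95) > Homework (92), so Homework counts as 95.
Midterm exam score 98 ≥ 55: minimum met.
Weighted total:
  Written exam 25 × 0.12 = 3
  Midterm exam 98 × 0.43 = 42.14
  Term project 74 × 0.09 = 6.66
  Homework 95 × 0.1 = 9.5
  Weekly reports 95 × 0.09 = 8.55
  Term paper 96 × 0.17 = 16.32
Sum = 86.17
86.17 ≥ 82 → Exceeds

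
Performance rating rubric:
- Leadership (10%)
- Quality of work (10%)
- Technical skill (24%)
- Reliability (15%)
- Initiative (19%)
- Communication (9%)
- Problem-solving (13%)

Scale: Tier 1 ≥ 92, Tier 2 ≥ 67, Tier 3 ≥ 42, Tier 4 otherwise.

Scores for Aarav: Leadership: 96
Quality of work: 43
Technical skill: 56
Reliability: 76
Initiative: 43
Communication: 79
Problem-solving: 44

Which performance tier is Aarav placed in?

Tier 3

Weighted total:
  Leadership 96 × 0.1 = 9.6
  Quality of work 43 × 0.1 = 4.3
  Technical skill 56 × 0.24 = 13.44
  Reliability 76 × 0.15 = 11.4
  Initiative 43 × 0.19 = 8.17
  Communication 79 × 0.09 = 7.11
  Problem-solving 44 × 0.13 = 5.72
Sum = 59.74
59.74 is ≥ 42 and < 67 → Tier 3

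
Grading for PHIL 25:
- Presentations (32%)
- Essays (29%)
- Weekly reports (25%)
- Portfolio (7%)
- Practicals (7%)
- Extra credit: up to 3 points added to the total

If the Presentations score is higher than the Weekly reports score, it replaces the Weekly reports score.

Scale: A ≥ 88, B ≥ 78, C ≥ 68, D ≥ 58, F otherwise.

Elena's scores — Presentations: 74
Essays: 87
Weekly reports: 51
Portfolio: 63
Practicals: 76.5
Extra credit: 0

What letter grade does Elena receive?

Presentations (74) > Weekly reports (51), so Weekly reports counts as 74.
Weighted total:
  Presentations 74 × 0.32 = 23.68
  Essays 87 × 0.29 = 25.23
  Weekly reports 74 × 0.25 = 18.5
  Portfolio 63 × 0.07 = 4.41
  Practicals 76.5 × 0.07 = 5.355
Sum = 77.175
Extra credit: 77.175 + 0 = 77.175
77.175 is ≥ 68 and < 78 → C

C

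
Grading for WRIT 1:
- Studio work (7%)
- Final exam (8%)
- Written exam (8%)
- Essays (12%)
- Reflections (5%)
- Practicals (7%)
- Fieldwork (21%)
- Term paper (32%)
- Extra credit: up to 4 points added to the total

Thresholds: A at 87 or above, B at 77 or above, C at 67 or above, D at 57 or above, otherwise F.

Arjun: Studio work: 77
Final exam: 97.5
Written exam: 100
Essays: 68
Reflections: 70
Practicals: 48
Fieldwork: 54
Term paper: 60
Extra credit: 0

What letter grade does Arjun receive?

D

Weighted total:
  Studio work 77 × 0.07 = 5.39
  Final exam 97.5 × 0.08 = 7.8
  Written exam 100 × 0.08 = 8
  Essays 68 × 0.12 = 8.16
  Reflections 70 × 0.05 = 3.5
  Practicals 48 × 0.07 = 3.36
  Fieldwork 54 × 0.21 = 11.34
  Term paper 60 × 0.32 = 19.2
Sum = 66.75
Extra credit: 66.75 + 0 = 66.75
66.75 is ≥ 57 and < 67 → D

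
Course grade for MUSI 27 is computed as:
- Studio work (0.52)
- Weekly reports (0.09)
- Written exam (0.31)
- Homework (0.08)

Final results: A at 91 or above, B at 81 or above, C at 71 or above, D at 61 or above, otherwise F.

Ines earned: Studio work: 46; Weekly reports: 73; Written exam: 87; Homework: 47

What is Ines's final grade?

D

Weighted total:
  Studio work 46 × 0.52 = 23.92
  Weekly reports 73 × 0.09 = 6.57
  Written exam 87 × 0.31 = 26.97
  Homework 47 × 0.08 = 3.76
Sum = 61.22
61.22 is ≥ 61 and < 71 → D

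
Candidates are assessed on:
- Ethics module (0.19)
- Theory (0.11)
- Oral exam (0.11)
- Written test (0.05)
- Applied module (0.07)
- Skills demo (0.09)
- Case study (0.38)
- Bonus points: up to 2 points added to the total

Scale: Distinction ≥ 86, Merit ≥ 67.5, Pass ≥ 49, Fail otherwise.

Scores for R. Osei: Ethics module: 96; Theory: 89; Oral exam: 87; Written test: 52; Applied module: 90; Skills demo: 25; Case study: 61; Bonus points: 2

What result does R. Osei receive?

Weighted total:
  Ethics module 96 × 0.19 = 18.24
  Theory 89 × 0.11 = 9.79
  Oral exam 87 × 0.11 = 9.57
  Written test 52 × 0.05 = 2.6
  Applied module 90 × 0.07 = 6.3
  Skills demo 25 × 0.09 = 2.25
  Case study 61 × 0.38 = 23.18
Sum = 71.93
Bonus points: 71.93 + 2 = 73.93
73.93 is ≥ 67.5 and < 86 → Merit

Merit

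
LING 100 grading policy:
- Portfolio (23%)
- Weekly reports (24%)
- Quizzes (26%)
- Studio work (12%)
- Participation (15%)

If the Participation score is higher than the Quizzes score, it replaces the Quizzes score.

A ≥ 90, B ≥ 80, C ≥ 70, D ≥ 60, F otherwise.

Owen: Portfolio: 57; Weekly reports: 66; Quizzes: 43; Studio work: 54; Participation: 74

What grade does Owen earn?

Participation (74) > Quizzes (43), so Quizzes counts as 74.
Weighted total:
  Portfolio 57 × 0.23 = 13.11
  Weekly reports 66 × 0.24 = 15.84
  Quizzes 74 × 0.26 = 19.24
  Studio work 54 × 0.12 = 6.48
  Participation 74 × 0.15 = 11.1
Sum = 65.77
65.77 is ≥ 60 and < 70 → D

D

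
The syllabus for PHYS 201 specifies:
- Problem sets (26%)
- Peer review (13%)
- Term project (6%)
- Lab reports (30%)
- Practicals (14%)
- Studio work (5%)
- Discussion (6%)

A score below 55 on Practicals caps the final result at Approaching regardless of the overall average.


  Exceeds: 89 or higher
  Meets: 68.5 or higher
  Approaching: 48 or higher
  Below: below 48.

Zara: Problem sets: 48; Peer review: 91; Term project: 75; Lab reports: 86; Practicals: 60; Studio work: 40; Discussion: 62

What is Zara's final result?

Practicals score 60 ≥ 55: minimum met.
Weighted total:
  Problem sets 48 × 0.26 = 12.48
  Peer review 91 × 0.13 = 11.83
  Term project 75 × 0.06 = 4.5
  Lab reports 86 × 0.3 = 25.8
  Practicals 60 × 0.14 = 8.4
  Studio work 40 × 0.05 = 2
  Discussion 62 × 0.06 = 3.72
Sum = 68.73
68.73 is ≥ 68.5 and < 89 → Meets

Meets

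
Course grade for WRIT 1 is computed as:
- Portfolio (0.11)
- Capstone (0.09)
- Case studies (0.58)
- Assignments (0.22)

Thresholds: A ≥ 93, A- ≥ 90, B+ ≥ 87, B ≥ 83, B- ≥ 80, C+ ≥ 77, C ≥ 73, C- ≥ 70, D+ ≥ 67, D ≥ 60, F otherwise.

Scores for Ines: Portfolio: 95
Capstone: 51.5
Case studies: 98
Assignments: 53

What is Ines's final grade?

B

Weighted total:
  Portfolio 95 × 0.11 = 10.45
  Capstone 51.5 × 0.09 = 4.635
  Case studies 98 × 0.58 = 56.84
  Assignments 53 × 0.22 = 11.66
Sum = 83.585
83.585 is ≥ 83 and < 87 → B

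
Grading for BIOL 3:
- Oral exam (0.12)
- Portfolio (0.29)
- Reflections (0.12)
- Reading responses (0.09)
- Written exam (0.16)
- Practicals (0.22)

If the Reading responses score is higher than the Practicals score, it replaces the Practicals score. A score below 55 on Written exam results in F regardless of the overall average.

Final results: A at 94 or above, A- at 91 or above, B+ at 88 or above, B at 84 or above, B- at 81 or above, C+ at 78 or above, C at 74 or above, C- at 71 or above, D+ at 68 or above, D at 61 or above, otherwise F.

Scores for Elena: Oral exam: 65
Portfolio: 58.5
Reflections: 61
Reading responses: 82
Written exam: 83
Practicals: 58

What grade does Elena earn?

D+

Reading responses (82) > Practicals (58), so Practicals counts as 82.
Written exam score 83 ≥ 55: minimum met.
Weighted total:
  Oral exam 65 × 0.12 = 7.8
  Portfolio 58.5 × 0.29 = 16.965
  Reflections 61 × 0.12 = 7.32
  Reading responses 82 × 0.09 = 7.38
  Written exam 83 × 0.16 = 13.28
  Practicals 82 × 0.22 = 18.04
Sum = 70.785
70.785 is ≥ 68 and < 71 → D+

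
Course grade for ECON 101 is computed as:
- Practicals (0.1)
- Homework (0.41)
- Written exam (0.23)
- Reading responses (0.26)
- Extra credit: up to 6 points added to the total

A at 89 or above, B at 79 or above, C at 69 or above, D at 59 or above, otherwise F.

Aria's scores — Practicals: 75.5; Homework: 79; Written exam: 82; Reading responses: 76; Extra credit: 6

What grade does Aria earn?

B

Weighted total:
  Practicals 75.5 × 0.1 = 7.55
  Homework 79 × 0.41 = 32.39
  Written exam 82 × 0.23 = 18.86
  Reading responses 76 × 0.26 = 19.76
Sum = 78.56
Extra credit: 78.56 + 6 = 84.56
84.56 is ≥ 79 and < 89 → B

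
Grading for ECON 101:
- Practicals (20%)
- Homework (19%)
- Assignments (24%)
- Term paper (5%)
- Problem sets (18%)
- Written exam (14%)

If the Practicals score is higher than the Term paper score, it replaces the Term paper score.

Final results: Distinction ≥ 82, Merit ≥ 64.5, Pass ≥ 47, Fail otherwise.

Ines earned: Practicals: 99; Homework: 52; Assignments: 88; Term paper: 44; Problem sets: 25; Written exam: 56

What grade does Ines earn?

Merit

Practicals (99) > Term paper (44), so Term paper counts as 99.
Weighted total:
  Practicals 99 × 0.2 = 19.8
  Homework 52 × 0.19 = 9.88
  Assignments 88 × 0.24 = 21.12
  Term paper 99 × 0.05 = 4.95
  Problem sets 25 × 0.18 = 4.5
  Written exam 56 × 0.14 = 7.84
Sum = 68.09
68.09 is ≥ 64.5 and < 82 → Merit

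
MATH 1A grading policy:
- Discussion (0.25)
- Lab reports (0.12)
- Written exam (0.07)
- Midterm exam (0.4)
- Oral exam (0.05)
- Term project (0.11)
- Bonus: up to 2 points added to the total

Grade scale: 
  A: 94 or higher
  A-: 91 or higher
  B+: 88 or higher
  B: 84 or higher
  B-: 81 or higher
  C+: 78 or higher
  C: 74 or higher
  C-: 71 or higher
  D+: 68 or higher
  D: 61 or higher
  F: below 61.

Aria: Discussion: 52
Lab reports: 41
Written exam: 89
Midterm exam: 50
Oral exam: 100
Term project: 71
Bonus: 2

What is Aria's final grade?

Weighted total:
  Discussion 52 × 0.25 = 13
  Lab reports 41 × 0.12 = 4.92
  Written exam 89 × 0.07 = 6.23
  Midterm exam 50 × 0.4 = 20
  Oral exam 100 × 0.05 = 5
  Term project 71 × 0.11 = 7.81
Sum = 56.96
Bonus: 56.96 + 2 = 58.96
58.96 < 61 → F

F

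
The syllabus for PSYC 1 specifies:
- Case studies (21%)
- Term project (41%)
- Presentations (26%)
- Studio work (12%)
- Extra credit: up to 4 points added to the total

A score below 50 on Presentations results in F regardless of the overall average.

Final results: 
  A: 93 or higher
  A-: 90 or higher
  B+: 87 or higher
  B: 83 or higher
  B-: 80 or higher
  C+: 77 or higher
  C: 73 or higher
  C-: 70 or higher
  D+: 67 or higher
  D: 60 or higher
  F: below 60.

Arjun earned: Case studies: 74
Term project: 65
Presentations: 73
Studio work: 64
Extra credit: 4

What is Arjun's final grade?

Presentations score 73 ≥ 50: minimum met.
Weighted total:
  Case studies 74 × 0.21 = 15.54
  Term project 65 × 0.41 = 26.65
  Presentations 73 × 0.26 = 18.98
  Studio work 64 × 0.12 = 7.68
Sum = 68.85
Extra credit: 68.85 + 4 = 72.85
72.85 is ≥ 70 and < 73 → C-

C-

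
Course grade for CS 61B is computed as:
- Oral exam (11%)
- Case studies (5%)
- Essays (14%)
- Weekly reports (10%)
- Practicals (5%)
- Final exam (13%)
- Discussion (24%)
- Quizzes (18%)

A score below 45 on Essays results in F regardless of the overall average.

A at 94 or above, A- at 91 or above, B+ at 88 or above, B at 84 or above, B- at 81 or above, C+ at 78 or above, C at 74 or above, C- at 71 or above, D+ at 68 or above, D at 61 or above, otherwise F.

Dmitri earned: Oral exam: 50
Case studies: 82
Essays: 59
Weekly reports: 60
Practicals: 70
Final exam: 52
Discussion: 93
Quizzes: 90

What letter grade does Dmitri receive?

C-

Essays score 59 ≥ 45: minimum met.
Weighted total:
  Oral exam 50 × 0.11 = 5.5
  Case studies 82 × 0.05 = 4.1
  Essays 59 × 0.14 = 8.26
  Weekly reports 60 × 0.1 = 6
  Practicals 70 × 0.05 = 3.5
  Final exam 52 × 0.13 = 6.76
  Discussion 93 × 0.24 = 22.32
  Quizzes 90 × 0.18 = 16.2
Sum = 72.64
72.64 is ≥ 71 and < 74 → C-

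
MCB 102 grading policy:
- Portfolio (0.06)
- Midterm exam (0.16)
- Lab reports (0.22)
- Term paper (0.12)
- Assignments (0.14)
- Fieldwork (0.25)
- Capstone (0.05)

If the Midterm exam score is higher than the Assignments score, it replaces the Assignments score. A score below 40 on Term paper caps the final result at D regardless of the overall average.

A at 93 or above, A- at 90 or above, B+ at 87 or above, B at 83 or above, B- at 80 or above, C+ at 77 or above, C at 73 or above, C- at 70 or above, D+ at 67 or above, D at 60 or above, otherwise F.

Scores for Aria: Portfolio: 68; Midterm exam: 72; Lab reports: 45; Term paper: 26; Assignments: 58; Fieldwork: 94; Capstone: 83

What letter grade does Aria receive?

D

Midterm exam (72) > Assignments (58), so Assignments counts as 72.
Term paper score 26 < 40: minimum not met.
Weighted total:
  Portfolio 68 × 0.06 = 4.08
  Midterm exam 72 × 0.16 = 11.52
  Lab reports 45 × 0.22 = 9.9
  Term paper 26 × 0.12 = 3.12
  Assignments 72 × 0.14 = 10.08
  Fieldwork 94 × 0.25 = 23.5
  Capstone 83 × 0.05 = 4.15
Sum = 66.35
66.35 would be D; cap at D applies → D.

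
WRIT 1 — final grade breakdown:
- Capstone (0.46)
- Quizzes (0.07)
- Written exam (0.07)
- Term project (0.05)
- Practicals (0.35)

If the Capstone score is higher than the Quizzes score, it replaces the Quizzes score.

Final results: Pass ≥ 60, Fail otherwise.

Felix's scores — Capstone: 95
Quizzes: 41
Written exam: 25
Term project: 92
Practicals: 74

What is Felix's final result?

Pass

Capstone (95) > Quizzes (41), so Quizzes counts as 95.
Weighted total:
  Capstone 95 × 0.46 = 43.7
  Quizzes 95 × 0.07 = 6.65
  Written exam 25 × 0.07 = 1.75
  Term project 92 × 0.05 = 4.6
  Practicals 74 × 0.35 = 25.9
Sum = 82.6
82.6 ≥ 60 → Pass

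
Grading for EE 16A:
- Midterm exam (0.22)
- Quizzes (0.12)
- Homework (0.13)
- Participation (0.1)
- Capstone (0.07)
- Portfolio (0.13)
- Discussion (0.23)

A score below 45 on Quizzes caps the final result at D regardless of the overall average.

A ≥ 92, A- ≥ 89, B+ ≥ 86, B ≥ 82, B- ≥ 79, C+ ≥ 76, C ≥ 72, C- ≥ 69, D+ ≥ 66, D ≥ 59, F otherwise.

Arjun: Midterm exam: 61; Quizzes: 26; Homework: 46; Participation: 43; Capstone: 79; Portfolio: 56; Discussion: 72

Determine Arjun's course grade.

Quizzes score 26 < 45: minimum not met.
Weighted total:
  Midterm exam 61 × 0.22 = 13.42
  Quizzes 26 × 0.12 = 3.12
  Homework 46 × 0.13 = 5.98
  Participation 43 × 0.1 = 4.3
  Capstone 79 × 0.07 = 5.53
  Portfolio 56 × 0.13 = 7.28
  Discussion 72 × 0.23 = 16.56
Sum = 56.19
56.19 would be F; cap at D applies → F.

F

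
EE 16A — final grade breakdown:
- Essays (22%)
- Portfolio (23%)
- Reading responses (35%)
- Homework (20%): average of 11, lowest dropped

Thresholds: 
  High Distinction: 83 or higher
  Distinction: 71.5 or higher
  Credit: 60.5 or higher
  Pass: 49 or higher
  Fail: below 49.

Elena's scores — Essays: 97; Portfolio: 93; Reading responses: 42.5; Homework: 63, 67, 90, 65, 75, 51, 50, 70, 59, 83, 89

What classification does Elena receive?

Distinction

Homework: drop 50 → average of remaining 10 = 712/10 = 71.2
Weighted total:
  Essays 97 × 0.22 = 21.34
  Portfolio 93 × 0.23 = 21.39
  Reading responses 42.5 × 0.35 = 14.875
  Homework 71.2 × 0.2 = 14.24
Sum = 71.845
71.845 is ≥ 71.5 and < 83 → Distinction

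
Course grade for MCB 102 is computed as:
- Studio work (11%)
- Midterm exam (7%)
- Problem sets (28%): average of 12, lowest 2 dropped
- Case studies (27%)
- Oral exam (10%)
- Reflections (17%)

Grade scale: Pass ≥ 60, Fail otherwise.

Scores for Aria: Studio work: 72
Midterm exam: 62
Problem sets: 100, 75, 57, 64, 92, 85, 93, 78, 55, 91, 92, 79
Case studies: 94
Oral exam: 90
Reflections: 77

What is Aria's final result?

Pass

Problem sets: drop 55, 57 → average of remaining 10 = 849/10 = 84.9
Weighted total:
  Studio work 72 × 0.11 = 7.92
  Midterm exam 62 × 0.07 = 4.34
  Problem sets 84.9 × 0.28 = 23.772
  Case studies 94 × 0.27 = 25.38
  Oral exam 90 × 0.1 = 9
  Reflections 77 × 0.17 = 13.09
Sum = 83.502
83.502 ≥ 60 → Pass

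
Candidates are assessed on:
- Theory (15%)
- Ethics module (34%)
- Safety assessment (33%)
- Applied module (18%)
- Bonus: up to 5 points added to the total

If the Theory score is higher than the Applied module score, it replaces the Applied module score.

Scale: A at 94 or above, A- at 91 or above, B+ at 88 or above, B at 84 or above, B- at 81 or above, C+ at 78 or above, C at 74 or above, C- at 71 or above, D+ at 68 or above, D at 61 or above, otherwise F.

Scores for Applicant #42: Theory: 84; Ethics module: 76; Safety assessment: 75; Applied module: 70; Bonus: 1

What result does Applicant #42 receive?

C+

Theory (84) > Applied module (70), so Applied module counts as 84.
Weighted total:
  Theory 84 × 0.15 = 12.6
  Ethics module 76 × 0.34 = 25.84
  Safety assessment 75 × 0.33 = 24.75
  Applied module 84 × 0.18 = 15.12
Sum = 78.31
Bonus: 78.31 + 1 = 79.31
79.31 is ≥ 78 and < 81 → C+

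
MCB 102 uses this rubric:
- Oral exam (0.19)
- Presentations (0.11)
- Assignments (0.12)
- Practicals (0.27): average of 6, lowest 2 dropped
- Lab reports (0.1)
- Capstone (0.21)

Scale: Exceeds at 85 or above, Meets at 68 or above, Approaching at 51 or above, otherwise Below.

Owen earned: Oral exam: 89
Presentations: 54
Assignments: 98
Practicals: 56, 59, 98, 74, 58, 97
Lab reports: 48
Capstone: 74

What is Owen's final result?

Meets

Practicals: drop 56, 58 → average of remaining 4 = 328/4 = 82
Weighted total:
  Oral exam 89 × 0.19 = 16.91
  Presentations 54 × 0.11 = 5.94
  Assignments 98 × 0.12 = 11.76
  Practicals 82 × 0.27 = 22.14
  Lab reports 48 × 0.1 = 4.8
  Capstone 74 × 0.21 = 15.54
Sum = 77.09
77.09 is ≥ 68 and < 85 → Meets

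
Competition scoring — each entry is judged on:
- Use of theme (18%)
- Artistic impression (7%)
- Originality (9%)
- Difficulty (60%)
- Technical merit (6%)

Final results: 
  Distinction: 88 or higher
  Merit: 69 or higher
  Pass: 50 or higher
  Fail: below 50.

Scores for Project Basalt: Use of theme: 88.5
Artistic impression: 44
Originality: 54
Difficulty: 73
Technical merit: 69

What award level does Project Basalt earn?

Merit

Weighted total:
  Use of theme 88.5 × 0.18 = 15.93
  Artistic impression 44 × 0.07 = 3.08
  Originality 54 × 0.09 = 4.86
  Difficulty 73 × 0.6 = 43.8
  Technical merit 69 × 0.06 = 4.14
Sum = 71.81
71.81 is ≥ 69 and < 88 → Merit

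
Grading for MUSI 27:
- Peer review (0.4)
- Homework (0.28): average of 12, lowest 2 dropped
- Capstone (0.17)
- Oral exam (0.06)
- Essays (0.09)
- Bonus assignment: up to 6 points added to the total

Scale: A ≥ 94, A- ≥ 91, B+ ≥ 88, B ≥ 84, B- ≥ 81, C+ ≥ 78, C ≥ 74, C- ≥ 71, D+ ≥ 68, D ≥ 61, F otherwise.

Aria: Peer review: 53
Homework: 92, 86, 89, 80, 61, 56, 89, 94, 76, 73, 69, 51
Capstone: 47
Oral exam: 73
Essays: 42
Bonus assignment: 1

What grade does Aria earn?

D

Homework: drop 51, 56 → average of remaining 10 = 809/10 = 80.9
Weighted total:
  Peer review 53 × 0.4 = 21.2
  Homework 80.9 × 0.28 = 22.652
  Capstone 47 × 0.17 = 7.99
  Oral exam 73 × 0.06 = 4.38
  Essays 42 × 0.09 = 3.78
Sum = 60.002
Bonus assignment: 60.002 + 1 = 61.002
61.002 is ≥ 61 and < 68 → D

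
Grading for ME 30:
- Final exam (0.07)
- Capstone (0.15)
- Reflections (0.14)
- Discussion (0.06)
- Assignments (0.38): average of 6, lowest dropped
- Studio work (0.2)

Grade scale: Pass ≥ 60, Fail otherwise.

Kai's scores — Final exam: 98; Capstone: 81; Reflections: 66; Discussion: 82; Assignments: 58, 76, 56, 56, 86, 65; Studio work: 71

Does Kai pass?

Pass

Assignments: drop 56 → average of remaining 5 = 341/5 = 68.2
Weighted total:
  Final exam 98 × 0.07 = 6.86
  Capstone 81 × 0.15 = 12.15
  Reflections 66 × 0.14 = 9.24
  Discussion 82 × 0.06 = 4.92
  Assignments 68.2 × 0.38 = 25.916
  Studio work 71 × 0.2 = 14.2
Sum = 73.286
73.286 ≥ 60 → Pass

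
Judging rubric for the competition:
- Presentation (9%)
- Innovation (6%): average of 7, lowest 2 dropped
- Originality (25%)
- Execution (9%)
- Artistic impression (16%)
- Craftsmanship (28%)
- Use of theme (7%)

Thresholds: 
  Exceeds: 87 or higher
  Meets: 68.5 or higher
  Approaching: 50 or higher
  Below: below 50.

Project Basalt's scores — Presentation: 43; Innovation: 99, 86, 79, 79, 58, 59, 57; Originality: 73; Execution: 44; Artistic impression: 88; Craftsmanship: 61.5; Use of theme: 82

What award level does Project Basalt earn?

Innovation: drop 57, 58 → average of remaining 5 = 402/5 = 80.4
Weighted total:
  Presentation 43 × 0.09 = 3.87
  Innovation 80.4 × 0.06 = 4.824
  Originality 73 × 0.25 = 18.25
  Execution 44 × 0.09 = 3.96
  Artistic impression 88 × 0.16 = 14.08
  Craftsmanship 61.5 × 0.28 = 17.22
  Use of theme 82 × 0.07 = 5.74
Sum = 67.944
67.944 is ≥ 50 and < 68.5 → Approaching

Approaching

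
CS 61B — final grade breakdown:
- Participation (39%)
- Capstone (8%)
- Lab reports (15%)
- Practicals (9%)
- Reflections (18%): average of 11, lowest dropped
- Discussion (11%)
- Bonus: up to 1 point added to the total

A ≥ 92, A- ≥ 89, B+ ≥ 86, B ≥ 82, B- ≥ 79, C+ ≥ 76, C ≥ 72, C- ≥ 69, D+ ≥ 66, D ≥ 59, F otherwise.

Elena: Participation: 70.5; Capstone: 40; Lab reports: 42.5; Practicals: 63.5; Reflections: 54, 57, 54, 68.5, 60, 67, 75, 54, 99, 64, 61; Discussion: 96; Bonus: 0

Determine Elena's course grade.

D

Reflections: drop 54 → average of remaining 10 = 659.5/10 = 65.95
Weighted total:
  Participation 70.5 × 0.39 = 27.495
  Capstone 40 × 0.08 = 3.2
  Lab reports 42.5 × 0.15 = 6.375
  Practicals 63.5 × 0.09 = 5.715
  Reflections 65.95 × 0.18 = 11.871
  Discussion 96 × 0.11 = 10.56
Sum = 65.216
Bonus: 65.216 + 0 = 65.216
65.216 is ≥ 59 and < 66 → D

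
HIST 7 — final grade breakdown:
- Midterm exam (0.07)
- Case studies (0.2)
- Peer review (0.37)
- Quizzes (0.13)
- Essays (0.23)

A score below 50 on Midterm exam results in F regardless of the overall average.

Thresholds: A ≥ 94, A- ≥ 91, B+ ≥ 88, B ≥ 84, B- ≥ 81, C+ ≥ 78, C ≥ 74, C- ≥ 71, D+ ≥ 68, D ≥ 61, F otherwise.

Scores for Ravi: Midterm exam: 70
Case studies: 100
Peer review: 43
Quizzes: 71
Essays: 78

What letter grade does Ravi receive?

D

Midterm exam score 70 ≥ 50: minimum met.
Weighted total:
  Midterm exam 70 × 0.07 = 4.9
  Case studies 100 × 0.2 = 20
  Peer review 43 × 0.37 = 15.91
  Quizzes 71 × 0.13 = 9.23
  Essays 78 × 0.23 = 17.94
Sum = 67.98
67.98 is ≥ 61 and < 68 → D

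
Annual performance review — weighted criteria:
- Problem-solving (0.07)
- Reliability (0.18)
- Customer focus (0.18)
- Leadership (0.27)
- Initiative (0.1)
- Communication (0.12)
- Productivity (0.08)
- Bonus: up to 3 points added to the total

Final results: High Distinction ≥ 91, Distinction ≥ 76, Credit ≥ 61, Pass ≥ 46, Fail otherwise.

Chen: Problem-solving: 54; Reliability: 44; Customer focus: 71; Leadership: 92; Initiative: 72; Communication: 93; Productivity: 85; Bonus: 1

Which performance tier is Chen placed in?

Credit

Weighted total:
  Problem-solving 54 × 0.07 = 3.78
  Reliability 44 × 0.18 = 7.92
  Customer focus 71 × 0.18 = 12.78
  Leadership 92 × 0.27 = 24.84
  Initiative 72 × 0.1 = 7.2
  Communication 93 × 0.12 = 11.16
  Productivity 85 × 0.08 = 6.8
Sum = 74.48
Bonus: 74.48 + 1 = 75.48
75.48 is ≥ 61 and < 76 → Credit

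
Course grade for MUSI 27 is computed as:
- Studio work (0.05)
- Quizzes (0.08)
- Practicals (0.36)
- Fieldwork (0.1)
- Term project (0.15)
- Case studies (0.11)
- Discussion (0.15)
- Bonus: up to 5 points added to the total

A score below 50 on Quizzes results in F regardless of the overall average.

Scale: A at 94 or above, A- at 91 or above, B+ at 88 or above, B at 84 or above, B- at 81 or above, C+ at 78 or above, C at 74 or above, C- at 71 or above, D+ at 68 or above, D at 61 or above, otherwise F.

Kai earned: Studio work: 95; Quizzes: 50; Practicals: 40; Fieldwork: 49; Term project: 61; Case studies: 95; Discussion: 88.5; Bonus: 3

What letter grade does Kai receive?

Quizzes score 50 ≥ 50: minimum met.
Weighted total:
  Studio work 95 × 0.05 = 4.75
  Quizzes 50 × 0.08 = 4
  Practicals 40 × 0.36 = 14.4
  Fieldwork 49 × 0.1 = 4.9
  Term project 61 × 0.15 = 9.15
  Case studies 95 × 0.11 = 10.45
  Discussion 88.5 × 0.15 = 13.275
Sum = 60.925
Bonus: 60.925 + 3 = 63.925
63.925 is ≥ 61 and < 68 → D

D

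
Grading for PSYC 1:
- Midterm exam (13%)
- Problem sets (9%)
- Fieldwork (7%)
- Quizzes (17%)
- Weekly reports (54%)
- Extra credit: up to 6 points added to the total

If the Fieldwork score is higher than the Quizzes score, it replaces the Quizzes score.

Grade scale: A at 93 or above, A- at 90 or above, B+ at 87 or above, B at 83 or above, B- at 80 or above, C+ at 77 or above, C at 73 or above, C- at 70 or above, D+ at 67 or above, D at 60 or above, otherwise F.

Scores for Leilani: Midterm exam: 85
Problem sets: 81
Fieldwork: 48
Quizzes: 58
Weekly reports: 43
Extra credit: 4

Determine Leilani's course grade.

F

Fieldwork (48) ≤ Quizzes (58), so Quizzes stays at 58.
Weighted total:
  Midterm exam 85 × 0.13 = 11.05
  Problem sets 81 × 0.09 = 7.29
  Fieldwork 48 × 0.07 = 3.36
  Quizzes 58 × 0.17 = 9.86
  Weekly reports 43 × 0.54 = 23.22
Sum = 54.78
Extra credit: 54.78 + 4 = 58.78
58.78 < 60 → F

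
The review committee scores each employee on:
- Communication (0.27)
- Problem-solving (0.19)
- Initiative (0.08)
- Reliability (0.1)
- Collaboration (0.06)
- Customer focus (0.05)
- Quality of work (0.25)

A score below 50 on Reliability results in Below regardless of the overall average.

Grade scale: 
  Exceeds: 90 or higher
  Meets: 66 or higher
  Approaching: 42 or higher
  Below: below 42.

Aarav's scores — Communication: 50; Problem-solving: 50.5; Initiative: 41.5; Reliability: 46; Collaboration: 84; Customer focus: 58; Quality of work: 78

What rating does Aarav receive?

Reliability score 46 < 50: minimum not met.
Weighted total:
  Communication 50 × 0.27 = 13.5
  Problem-solving 50.5 × 0.19 = 9.595
  Initiative 41.5 × 0.08 = 3.32
  Reliability 46 × 0.1 = 4.6
  Collaboration 84 × 0.06 = 5.04
  Customer focus 58 × 0.05 = 2.9
  Quality of work 78 × 0.25 = 19.5
Sum = 58.455
Because the Reliability minimum was not met, the result is Below.

Below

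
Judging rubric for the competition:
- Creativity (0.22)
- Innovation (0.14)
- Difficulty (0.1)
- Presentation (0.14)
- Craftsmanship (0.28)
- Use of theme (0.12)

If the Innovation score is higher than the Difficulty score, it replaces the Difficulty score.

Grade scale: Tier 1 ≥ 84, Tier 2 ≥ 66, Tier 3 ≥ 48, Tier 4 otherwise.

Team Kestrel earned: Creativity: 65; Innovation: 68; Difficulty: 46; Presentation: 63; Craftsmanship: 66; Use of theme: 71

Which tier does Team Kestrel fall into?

Innovation (68) > Difficulty (46), so Difficulty counts as 68.
Weighted total:
  Creativity 65 × 0.22 = 14.3
  Innovation 68 × 0.14 = 9.52
  Difficulty 68 × 0.1 = 6.8
  Presentation 63 × 0.14 = 8.82
  Craftsmanship 66 × 0.28 = 18.48
  Use of theme 71 × 0.12 = 8.52
Sum = 66.44
66.44 is ≥ 66 and < 84 → Tier 2

Tier 2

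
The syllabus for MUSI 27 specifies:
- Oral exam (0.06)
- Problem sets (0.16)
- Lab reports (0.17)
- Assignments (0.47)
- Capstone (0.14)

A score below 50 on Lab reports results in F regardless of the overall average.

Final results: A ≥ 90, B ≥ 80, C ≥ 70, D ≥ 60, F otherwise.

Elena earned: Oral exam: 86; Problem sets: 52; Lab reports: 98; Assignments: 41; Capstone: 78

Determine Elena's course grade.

D

Lab reports score 98 ≥ 50: minimum met.
Weighted total:
  Oral exam 86 × 0.06 = 5.16
  Problem sets 52 × 0.16 = 8.32
  Lab reports 98 × 0.17 = 16.66
  Assignments 41 × 0.47 = 19.27
  Capstone 78 × 0.14 = 10.92
Sum = 60.33
60.33 is ≥ 60 and < 70 → D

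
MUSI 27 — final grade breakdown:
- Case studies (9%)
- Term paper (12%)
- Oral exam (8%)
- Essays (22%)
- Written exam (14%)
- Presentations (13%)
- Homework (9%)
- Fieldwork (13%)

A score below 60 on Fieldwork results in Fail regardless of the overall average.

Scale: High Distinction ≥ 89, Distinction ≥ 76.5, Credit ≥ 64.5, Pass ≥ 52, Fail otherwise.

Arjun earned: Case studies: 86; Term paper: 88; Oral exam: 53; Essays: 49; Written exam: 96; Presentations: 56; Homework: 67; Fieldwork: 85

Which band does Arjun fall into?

Credit

Fieldwork score 85 ≥ 60: minimum met.
Weighted total:
  Case studies 86 × 0.09 = 7.74
  Term paper 88 × 0.12 = 10.56
  Oral exam 53 × 0.08 = 4.24
  Essays 49 × 0.22 = 10.78
  Written exam 96 × 0.14 = 13.44
  Presentations 56 × 0.13 = 7.28
  Homework 67 × 0.09 = 6.03
  Fieldwork 85 × 0.13 = 11.05
Sum = 71.12
71.12 is ≥ 64.5 and < 76.5 → Credit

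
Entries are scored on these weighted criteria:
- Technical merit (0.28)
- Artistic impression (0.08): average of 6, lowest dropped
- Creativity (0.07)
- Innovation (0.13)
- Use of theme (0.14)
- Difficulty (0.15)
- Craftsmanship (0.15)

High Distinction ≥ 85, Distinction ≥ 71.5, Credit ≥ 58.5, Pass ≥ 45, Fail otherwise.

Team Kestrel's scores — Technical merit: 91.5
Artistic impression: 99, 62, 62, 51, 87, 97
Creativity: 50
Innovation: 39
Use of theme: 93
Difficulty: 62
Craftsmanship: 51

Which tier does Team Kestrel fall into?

Credit

Artistic impression: drop 51 → average of remaining 5 = 407/5 = 81.4
Weighted total:
  Technical merit 91.5 × 0.28 = 25.62
  Artistic impression 81.4 × 0.08 = 6.512
  Creativity 50 × 0.07 = 3.5
  Innovation 39 × 0.13 = 5.07
  Use of theme 93 × 0.14 = 13.02
  Difficulty 62 × 0.15 = 9.3
  Craftsmanship 51 × 0.15 = 7.65
Sum = 70.672
70.672 is ≥ 58.5 and < 71.5 → Credit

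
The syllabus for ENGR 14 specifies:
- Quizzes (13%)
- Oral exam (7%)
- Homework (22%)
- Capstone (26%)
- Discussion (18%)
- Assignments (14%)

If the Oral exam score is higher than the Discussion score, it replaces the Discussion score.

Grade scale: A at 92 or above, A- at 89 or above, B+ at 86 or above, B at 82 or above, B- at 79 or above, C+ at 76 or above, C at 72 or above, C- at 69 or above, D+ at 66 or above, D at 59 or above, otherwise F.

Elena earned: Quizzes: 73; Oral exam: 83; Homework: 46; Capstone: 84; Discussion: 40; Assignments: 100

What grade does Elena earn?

C+

Oral exam (83) > Discussion (40), so Discussion counts as 83.
Weighted total:
  Quizzes 73 × 0.13 = 9.49
  Oral exam 83 × 0.07 = 5.81
  Homework 46 × 0.22 = 10.12
  Capstone 84 × 0.26 = 21.84
  Discussion 83 × 0.18 = 14.94
  Assignments 100 × 0.14 = 14
Sum = 76.2
76.2 is ≥ 76 and < 79 → C+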